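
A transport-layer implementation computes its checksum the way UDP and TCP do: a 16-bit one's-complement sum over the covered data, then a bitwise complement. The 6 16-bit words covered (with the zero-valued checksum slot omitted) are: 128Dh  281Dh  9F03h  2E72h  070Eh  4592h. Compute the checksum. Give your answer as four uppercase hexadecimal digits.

One's-complement addition (fold any carry out of bit 15 back into bit 0):
  0x128D + 0x281D = 0x03AAA
  0x3AAA + 0x9F03 = 0x0D9AD
  0xD9AD + 0x2E72 = 0x1081F → wrap carry → 0x0820
  0x0820 + 0x070E = 0x00F2E
  0x0F2E + 0x4592 = 0x054C0
One's-complement sum = 0x54C0.
Checksum = ~0x54C0 & 0xFFFF = 0xAB3F.

AB3F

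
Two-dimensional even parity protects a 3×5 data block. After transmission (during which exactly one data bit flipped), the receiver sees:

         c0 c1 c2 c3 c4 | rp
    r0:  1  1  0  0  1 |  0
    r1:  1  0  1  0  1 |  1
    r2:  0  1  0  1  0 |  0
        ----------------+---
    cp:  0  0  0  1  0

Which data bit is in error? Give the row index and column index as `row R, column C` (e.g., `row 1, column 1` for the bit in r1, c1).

row 0, column 2

Recompute each row's even parity and compare to rp:
  r0: data parity 1, sent rp 0 → mismatch
  r1: data parity 1, sent rp 1 → ok
  r2: data parity 0, sent rp 0 → ok
Recompute each column's even parity and compare to cp:
  c0: data parity 0, sent cp 0 → ok
  c1: data parity 0, sent cp 0 → ok
  c2: data parity 1, sent cp 0 → mismatch
  c3: data parity 1, sent cp 1 → ok
  c4: data parity 0, sent cp 0 → ok
Exactly one row (r0) and one column (c2) fail → the flipped bit is at their intersection.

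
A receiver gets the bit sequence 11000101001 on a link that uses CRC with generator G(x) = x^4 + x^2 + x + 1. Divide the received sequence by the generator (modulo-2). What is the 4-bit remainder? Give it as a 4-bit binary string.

1011

Modulo-2 division of 11000101001 by 10111:
  pos 0: 11000 XOR 10111 = 01111
  pos 1: 11111 XOR 10111 = 01000
  pos 2: 10000 XOR 10111 = 00111
  pos 4: 11110 XOR 10111 = 01001
  pos 5: 10010 XOR 10111 = 00101
Remainder = 1011 (nonzero — an error is detected).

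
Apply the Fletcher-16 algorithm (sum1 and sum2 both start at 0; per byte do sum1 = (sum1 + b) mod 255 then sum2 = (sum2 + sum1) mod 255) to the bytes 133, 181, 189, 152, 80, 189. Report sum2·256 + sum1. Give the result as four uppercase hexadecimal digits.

CC9F

Running sums (mod 255):
  after byte 0 (133): sum1=133, sum2=133
  after byte 1 (181): sum1=59, sum2=192
  after byte 2 (189): sum1=248, sum2=185
  after byte 3 (152): sum1=145, sum2=75
  after byte 4 (80): sum1=225, sum2=45
  after byte 5 (189): sum1=159, sum2=204
Checksum = sum2·256 + sum1 = 204·256 + 159 = 52383 = 0xCC9F.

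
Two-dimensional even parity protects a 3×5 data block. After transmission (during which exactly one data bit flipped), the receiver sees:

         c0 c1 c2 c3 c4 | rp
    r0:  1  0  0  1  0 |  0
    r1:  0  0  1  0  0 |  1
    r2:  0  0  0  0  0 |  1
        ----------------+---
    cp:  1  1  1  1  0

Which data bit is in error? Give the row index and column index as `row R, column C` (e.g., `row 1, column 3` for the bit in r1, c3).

Recompute each row's even parity and compare to rp:
  r0: data parity 0, sent rp 0 → ok
  r1: data parity 1, sent rp 1 → ok
  r2: data parity 0, sent rp 1 → mismatch
Recompute each column's even parity and compare to cp:
  c0: data parity 1, sent cp 1 → ok
  c1: data parity 0, sent cp 1 → mismatch
  c2: data parity 1, sent cp 1 → ok
  c3: data parity 1, sent cp 1 → ok
  c4: data parity 0, sent cp 0 → ok
Exactly one row (r2) and one column (c1) fail → the flipped bit is at their intersection.

row 2, column 1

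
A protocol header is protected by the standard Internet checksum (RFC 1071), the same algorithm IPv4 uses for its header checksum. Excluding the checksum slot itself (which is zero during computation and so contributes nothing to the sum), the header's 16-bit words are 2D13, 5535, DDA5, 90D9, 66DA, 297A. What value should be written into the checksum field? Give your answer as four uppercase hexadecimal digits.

7EE3

One's-complement addition (fold any carry out of bit 15 back into bit 0):
  0x2D13 + 0x5535 = 0x08248
  0x8248 + 0xDDA5 = 0x15FED → wrap carry → 0x5FEE
  0x5FEE + 0x90D9 = 0x0F0C7
  0xF0C7 + 0x66DA = 0x157A1 → wrap carry → 0x57A2
  0x57A2 + 0x297A = 0x0811C
One's-complement sum = 0x811C.
Checksum = ~0x811C & 0xFFFF = 0x7EE3.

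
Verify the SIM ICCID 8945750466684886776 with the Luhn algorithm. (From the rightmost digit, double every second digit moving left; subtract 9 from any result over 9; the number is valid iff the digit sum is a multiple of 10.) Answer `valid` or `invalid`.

From the right, keep odd positions and double even positions (subtract 9 from any doubled value over 9):
  doubled (positions 2,4,...): 5 3 7 7 3 8 1 1 9 → sum 44
  kept (positions 1,3,...): 6 7 8 4 6 6 0 7 4 8 → sum 56
Total = 100.
100 mod 10 = 0, so the number is valid.

valid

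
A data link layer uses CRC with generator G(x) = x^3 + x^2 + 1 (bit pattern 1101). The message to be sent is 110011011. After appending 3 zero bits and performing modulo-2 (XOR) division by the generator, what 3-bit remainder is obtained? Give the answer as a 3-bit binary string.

111

Append 3 zeros: 110011011000. Divide by 1101 (XOR where the leading bit is 1):
  pos 0: 1100 XOR 1101 = 0001
  pos 3: 1110 XOR 1101 = 0011
  pos 5: 1111 XOR 1101 = 0010
  pos 7: 1000 XOR 1101 = 0101
  pos 8: 1010 XOR 1101 = 0111
Remainder (last 3 bits) = 111. This is the CRC / FCS.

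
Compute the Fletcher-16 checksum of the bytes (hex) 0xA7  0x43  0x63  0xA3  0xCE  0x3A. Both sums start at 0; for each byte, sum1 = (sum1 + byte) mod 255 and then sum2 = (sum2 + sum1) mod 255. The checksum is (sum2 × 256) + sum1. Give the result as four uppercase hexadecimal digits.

Running sums (mod 255):
  after byte 0 (0xA7): sum1=167, sum2=167
  after byte 1 (0x43): sum1=234, sum2=146
  after byte 2 (0x63): sum1=78, sum2=224
  after byte 3 (0xA3): sum1=241, sum2=210
  after byte 4 (0xCE): sum1=192, sum2=147
  after byte 5 (0x3A): sum1=250, sum2=142
Checksum = sum2·256 + sum1 = 142·256 + 250 = 36602 = 0x8EFA.

8EFA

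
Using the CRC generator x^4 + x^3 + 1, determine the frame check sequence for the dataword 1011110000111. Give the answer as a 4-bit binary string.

Append 4 zeros: 10111100001110000. Divide by 11001 (XOR where the leading bit is 1):
  pos 0: 10111 XOR 11001 = 01110
  pos 1: 11101 XOR 11001 = 00100
  pos 3: 10000 XOR 11001 = 01001
  pos 4: 10010 XOR 11001 = 01011
  pos 5: 10110 XOR 11001 = 01111
  pos 6: 11111 XOR 11001 = 00110
  pos 8: 11011 XOR 11001 = 00010
  pos 11: 10000 XOR 11001 = 01001
  pos 12: 10010 XOR 11001 = 01011
Remainder (last 4 bits) = 1011. This is the CRC / FCS.

1011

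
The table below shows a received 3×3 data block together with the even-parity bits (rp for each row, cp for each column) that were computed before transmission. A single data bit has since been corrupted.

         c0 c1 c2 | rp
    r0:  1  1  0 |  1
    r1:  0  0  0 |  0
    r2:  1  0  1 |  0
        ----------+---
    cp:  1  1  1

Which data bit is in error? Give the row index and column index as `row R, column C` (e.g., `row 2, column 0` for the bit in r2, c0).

Recompute each row's even parity and compare to rp:
  r0: data parity 0, sent rp 1 → mismatch
  r1: data parity 0, sent rp 0 → ok
  r2: data parity 0, sent rp 0 → ok
Recompute each column's even parity and compare to cp:
  c0: data parity 0, sent cp 1 → mismatch
  c1: data parity 1, sent cp 1 → ok
  c2: data parity 1, sent cp 1 → ok
Exactly one row (r0) and one column (c0) fail → the flipped bit is at their intersection.

row 0, column 0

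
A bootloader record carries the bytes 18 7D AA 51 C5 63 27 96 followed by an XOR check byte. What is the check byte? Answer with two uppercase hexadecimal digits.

XOR the bytes together:
  start with 0x18
  0x18 ⊕ 0x7D = 0x65
  0x65 ⊕ 0xAA = 0xCF
  0xCF ⊕ 0x51 = 0x9E
  0x9E ⊕ 0xC5 = 0x5B
  0x5B ⊕ 0x63 = 0x38
  0x38 ⊕ 0x27 = 0x1F
  0x1F ⊕ 0x96 = 0x89

89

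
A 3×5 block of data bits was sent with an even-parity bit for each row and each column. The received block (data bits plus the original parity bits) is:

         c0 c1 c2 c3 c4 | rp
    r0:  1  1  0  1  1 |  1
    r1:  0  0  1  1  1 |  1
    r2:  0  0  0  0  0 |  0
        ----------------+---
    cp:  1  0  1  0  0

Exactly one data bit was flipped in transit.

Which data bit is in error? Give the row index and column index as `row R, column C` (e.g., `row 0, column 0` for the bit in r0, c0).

Recompute each row's even parity and compare to rp:
  r0: data parity 0, sent rp 1 → mismatch
  r1: data parity 1, sent rp 1 → ok
  r2: data parity 0, sent rp 0 → ok
Recompute each column's even parity and compare to cp:
  c0: data parity 1, sent cp 1 → ok
  c1: data parity 1, sent cp 0 → mismatch
  c2: data parity 1, sent cp 1 → ok
  c3: data parity 0, sent cp 0 → ok
  c4: data parity 0, sent cp 0 → ok
Exactly one row (r0) and one column (c1) fail → the flipped bit is at their intersection.

row 0, column 1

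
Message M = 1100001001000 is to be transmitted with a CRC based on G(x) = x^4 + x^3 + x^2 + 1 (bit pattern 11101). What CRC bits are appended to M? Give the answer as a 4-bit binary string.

Append 4 zeros: 11000010010000000. Divide by 11101 (XOR where the leading bit is 1):
  pos 0: 11000 XOR 11101 = 00101
  pos 2: 10101 XOR 11101 = 01000
  pos 3: 10000 XOR 11101 = 01101
  pos 4: 11010 XOR 11101 = 00111
  pos 6: 11110 XOR 11101 = 00011
  pos 9: 11000 XOR 11101 = 00101
  pos 11: 10100 XOR 11101 = 01001
  pos 12: 10010 XOR 11101 = 01111
Remainder (last 4 bits) = 1111. This is the CRC / FCS.

1111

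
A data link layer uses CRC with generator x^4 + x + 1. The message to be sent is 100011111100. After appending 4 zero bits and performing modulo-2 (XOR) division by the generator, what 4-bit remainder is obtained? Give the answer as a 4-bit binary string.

0000

Append 4 zeros: 1000111111000000. Divide by 10011 (XOR where the leading bit is 1):
  pos 0: 10001 XOR 10011 = 00010
  pos 3: 10111 XOR 10011 = 00100
  pos 5: 10011 XOR 10011 = 00000
Remainder (last 4 bits) = 0000. This is the CRC / FCS.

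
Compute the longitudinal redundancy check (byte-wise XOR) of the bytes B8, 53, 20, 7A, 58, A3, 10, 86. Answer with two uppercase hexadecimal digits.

XOR the bytes together:
  start with 0xB8
  0xB8 ⊕ 0x53 = 0xEB
  0xEB ⊕ 0x20 = 0xCB
  0xCB ⊕ 0x7A = 0xB1
  0xB1 ⊕ 0x58 = 0xE9
  0xE9 ⊕ 0xA3 = 0x4A
  0x4A ⊕ 0x10 = 0x5A
  0x5A ⊕ 0x86 = 0xDC

DC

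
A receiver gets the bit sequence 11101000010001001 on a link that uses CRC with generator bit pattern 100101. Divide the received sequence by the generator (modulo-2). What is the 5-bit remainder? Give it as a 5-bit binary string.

Modulo-2 division of 11101000010001001 by 100101:
  pos 0: 111010 XOR 100101 = 011111
  pos 1: 111110 XOR 100101 = 011011
  pos 2: 110110 XOR 100101 = 010011
  pos 3: 100110 XOR 100101 = 000011
  pos 7: 111000 XOR 100101 = 011101
  pos 8: 111011 XOR 100101 = 011110
  pos 9: 111100 XOR 100101 = 011001
  pos 10: 110010 XOR 100101 = 010111
  pos 11: 101111 XOR 100101 = 001010
Remainder = 01010 (nonzero — an error is detected).

01010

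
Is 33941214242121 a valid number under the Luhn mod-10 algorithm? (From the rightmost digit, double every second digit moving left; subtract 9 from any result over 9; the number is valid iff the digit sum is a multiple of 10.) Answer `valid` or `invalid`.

From the right, keep odd positions and double even positions (subtract 9 from any doubled value over 9):
  doubled (positions 2,4,...): 4 4 4 2 2 9 6 → sum 31
  kept (positions 1,3,...): 1 1 4 4 2 4 3 → sum 19
Total = 50.
50 mod 10 = 0, so the number is valid.

valid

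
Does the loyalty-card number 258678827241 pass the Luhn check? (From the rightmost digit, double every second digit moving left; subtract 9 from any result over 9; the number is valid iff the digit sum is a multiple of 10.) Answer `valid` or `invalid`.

From the right, keep odd positions and double even positions (subtract 9 from any doubled value over 9):
  doubled (positions 2,4,...): 8 5 7 5 7 4 → sum 36
  kept (positions 1,3,...): 1 2 2 8 6 5 → sum 24
Total = 60.
60 mod 10 = 0, so the number is valid.

valid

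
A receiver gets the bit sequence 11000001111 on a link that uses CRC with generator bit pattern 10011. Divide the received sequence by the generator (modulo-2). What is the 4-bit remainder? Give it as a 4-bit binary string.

0010

Modulo-2 division of 11000001111 by 10011:
  pos 0: 11000 XOR 10011 = 01011
  pos 1: 10110 XOR 10011 = 00101
  pos 3: 10101 XOR 10011 = 00110
  pos 5: 11011 XOR 10011 = 01000
  pos 6: 10001 XOR 10011 = 00010
Remainder = 0010 (nonzero — an error is detected).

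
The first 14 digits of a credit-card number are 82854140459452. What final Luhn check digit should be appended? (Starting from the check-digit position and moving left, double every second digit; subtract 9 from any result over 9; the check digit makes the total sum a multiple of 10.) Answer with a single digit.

8

Partial digits right→left: 2 5 4 9 5 4 0 4 1 4 5 8 2 8
Double every second digit counting from the check-digit position (so the 1st, 3rd, 5th, ... of the partial from the right).
  doubled (with −9 where >9): 4 8 1 0 2 1 4 → sum 20
  kept as-is: 5 9 4 4 4 8 8 → sum 42
Total = 20 + 42 = 62.
Check digit = (10 − (62 mod 10)) mod 10 = 8.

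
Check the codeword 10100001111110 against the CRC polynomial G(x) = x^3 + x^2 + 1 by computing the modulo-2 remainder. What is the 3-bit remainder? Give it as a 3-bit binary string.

Modulo-2 division of 10100001111110 by 1101:
  pos 0: 1010 XOR 1101 = 0111
  pos 1: 1110 XOR 1101 = 0011
  pos 3: 1100 XOR 1101 = 0001
  pos 6: 1111 XOR 1101 = 0010
  pos 8: 1011 XOR 1101 = 0110
  pos 9: 1101 XOR 1101 = 0000
Remainder = 000 (zero — the frame passes the CRC check).

000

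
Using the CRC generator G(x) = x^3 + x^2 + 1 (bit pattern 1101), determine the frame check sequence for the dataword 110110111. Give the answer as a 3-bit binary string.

000

Append 3 zeros: 110110111000. Divide by 1101 (XOR where the leading bit is 1):
  pos 0: 1101 XOR 1101 = 0000
  pos 4: 1011 XOR 1101 = 0110
  pos 5: 1101 XOR 1101 = 0000
Remainder (last 3 bits) = 000. This is the CRC / FCS.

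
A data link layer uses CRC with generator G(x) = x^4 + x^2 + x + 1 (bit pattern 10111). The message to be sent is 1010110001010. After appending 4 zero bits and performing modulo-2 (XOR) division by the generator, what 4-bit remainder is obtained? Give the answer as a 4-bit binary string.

0011

Append 4 zeros: 10101100010100000. Divide by 10111 (XOR where the leading bit is 1):
  pos 0: 10101 XOR 10111 = 00010
  pos 3: 10100 XOR 10111 = 00011
  pos 6: 11010 XOR 10111 = 01101
  pos 7: 11011 XOR 10111 = 01100
  pos 8: 11000 XOR 10111 = 01111
  pos 9: 11110 XOR 10111 = 01001
  pos 10: 10010 XOR 10111 = 00101
  pos 12: 10100 XOR 10111 = 00011
Remainder (last 4 bits) = 0011. This is the CRC / FCS.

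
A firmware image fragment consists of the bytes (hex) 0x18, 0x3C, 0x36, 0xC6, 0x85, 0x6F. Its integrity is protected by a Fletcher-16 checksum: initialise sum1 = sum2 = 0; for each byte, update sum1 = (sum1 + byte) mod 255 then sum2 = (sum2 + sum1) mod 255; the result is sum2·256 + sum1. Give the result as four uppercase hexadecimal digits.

6546

Running sums (mod 255):
  after byte 0 (0x18): sum1=24, sum2=24
  after byte 1 (0x3C): sum1=84, sum2=108
  after byte 2 (0x36): sum1=138, sum2=246
  after byte 3 (0xC6): sum1=81, sum2=72
  after byte 4 (0x85): sum1=214, sum2=31
  after byte 5 (0x6F): sum1=70, sum2=101
Checksum = sum2·256 + sum1 = 101·256 + 70 = 25926 = 0x6546.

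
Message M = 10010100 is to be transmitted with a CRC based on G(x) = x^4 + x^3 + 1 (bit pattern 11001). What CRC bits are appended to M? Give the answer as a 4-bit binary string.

1100

Append 4 zeros: 100101000000. Divide by 11001 (XOR where the leading bit is 1):
  pos 0: 10010 XOR 11001 = 01011
  pos 1: 10111 XOR 11001 = 01110
  pos 2: 11100 XOR 11001 = 00101
  pos 4: 10100 XOR 11001 = 01101
  pos 5: 11010 XOR 11001 = 00011
Remainder (last 4 bits) = 1100. This is the CRC / FCS.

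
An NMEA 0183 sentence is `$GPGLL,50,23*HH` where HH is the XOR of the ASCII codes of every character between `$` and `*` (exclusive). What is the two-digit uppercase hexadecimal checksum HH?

XOR the ASCII codes of the payload characters:
  'G' = 0x47 → acc = 0x47
  'P' = 0x50 → acc = 0x17
  'G' = 0x47 → acc = 0x50
  'L' = 0x4C → acc = 0x1C
  'L' = 0x4C → acc = 0x50
  ',' = 0x2C → acc = 0x7C
  '5' = 0x35 → acc = 0x49
  '0' = 0x30 → acc = 0x79
  ',' = 0x2C → acc = 0x55
  '2' = 0x32 → acc = 0x67
  '3' = 0x33 → acc = 0x54
Checksum = 0x54.

54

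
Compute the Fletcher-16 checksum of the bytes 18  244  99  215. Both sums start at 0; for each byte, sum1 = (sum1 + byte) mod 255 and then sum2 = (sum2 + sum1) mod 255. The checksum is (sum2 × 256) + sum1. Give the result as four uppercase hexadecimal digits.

C542

Running sums (mod 255):
  after byte 0 (18): sum1=18, sum2=18
  after byte 1 (244): sum1=7, sum2=25
  after byte 2 (99): sum1=106, sum2=131
  after byte 3 (215): sum1=66, sum2=197
Checksum = sum2·256 + sum1 = 197·256 + 66 = 50498 = 0xC542.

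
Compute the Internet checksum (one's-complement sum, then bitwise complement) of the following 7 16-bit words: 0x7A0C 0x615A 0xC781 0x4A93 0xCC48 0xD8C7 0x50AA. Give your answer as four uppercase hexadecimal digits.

One's-complement addition (fold any carry out of bit 15 back into bit 0):
  0x7A0C + 0x615A = 0x0DB66
  0xDB66 + 0xC781 = 0x1A2E7 → wrap carry → 0xA2E8
  0xA2E8 + 0x4A93 = 0x0ED7B
  0xED7B + 0xCC48 = 0x1B9C3 → wrap carry → 0xB9C4
  0xB9C4 + 0xD8C7 = 0x1928B → wrap carry → 0x928C
  0x928C + 0x50AA = 0x0E336
One's-complement sum = 0xE336.
Checksum = ~0xE336 & 0xFFFF = 0x1CC9.

1CC9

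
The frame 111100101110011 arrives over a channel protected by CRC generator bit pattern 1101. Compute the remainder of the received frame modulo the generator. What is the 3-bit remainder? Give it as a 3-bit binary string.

Modulo-2 division of 111100101110011 by 1101:
  pos 0: 1111 XOR 1101 = 0010
  pos 2: 1000 XOR 1101 = 0101
  pos 3: 1011 XOR 1101 = 0110
  pos 4: 1100 XOR 1101 = 0001
  pos 7: 1111 XOR 1101 = 0010
  pos 9: 1000 XOR 1101 = 0101
  pos 10: 1011 XOR 1101 = 0110
  pos 11: 1101 XOR 1101 = 0000
Remainder = 000 (zero — the frame passes the CRC check).

000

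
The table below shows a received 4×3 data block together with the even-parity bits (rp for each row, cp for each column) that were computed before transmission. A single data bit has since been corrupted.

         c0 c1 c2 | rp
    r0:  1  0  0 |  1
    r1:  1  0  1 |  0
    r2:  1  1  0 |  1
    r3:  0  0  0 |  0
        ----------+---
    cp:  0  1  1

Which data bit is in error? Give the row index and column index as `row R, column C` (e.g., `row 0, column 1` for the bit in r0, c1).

Recompute each row's even parity and compare to rp:
  r0: data parity 1, sent rp 1 → ok
  r1: data parity 0, sent rp 0 → ok
  r2: data parity 0, sent rp 1 → mismatch
  r3: data parity 0, sent rp 0 → ok
Recompute each column's even parity and compare to cp:
  c0: data parity 1, sent cp 0 → mismatch
  c1: data parity 1, sent cp 1 → ok
  c2: data parity 1, sent cp 1 → ok
Exactly one row (r2) and one column (c0) fail → the flipped bit is at their intersection.

row 2, column 0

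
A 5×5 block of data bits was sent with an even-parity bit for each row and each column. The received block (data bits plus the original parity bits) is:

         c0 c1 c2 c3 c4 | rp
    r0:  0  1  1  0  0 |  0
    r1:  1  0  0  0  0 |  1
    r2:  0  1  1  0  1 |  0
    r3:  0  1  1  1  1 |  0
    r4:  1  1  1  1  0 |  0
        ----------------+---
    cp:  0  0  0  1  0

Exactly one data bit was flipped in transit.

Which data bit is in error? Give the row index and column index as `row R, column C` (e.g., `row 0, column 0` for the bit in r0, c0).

row 2, column 3

Recompute each row's even parity and compare to rp:
  r0: data parity 0, sent rp 0 → ok
  r1: data parity 1, sent rp 1 → ok
  r2: data parity 1, sent rp 0 → mismatch
  r3: data parity 0, sent rp 0 → ok
  r4: data parity 0, sent rp 0 → ok
Recompute each column's even parity and compare to cp:
  c0: data parity 0, sent cp 0 → ok
  c1: data parity 0, sent cp 0 → ok
  c2: data parity 0, sent cp 0 → ok
  c3: data parity 0, sent cp 1 → mismatch
  c4: data parity 0, sent cp 0 → ok
Exactly one row (r2) and one column (c3) fail → the flipped bit is at their intersection.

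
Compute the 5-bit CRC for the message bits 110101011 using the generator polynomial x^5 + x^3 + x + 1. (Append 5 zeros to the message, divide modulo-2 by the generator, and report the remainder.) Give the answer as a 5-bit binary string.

Append 5 zeros: 11010101100000. Divide by 101011 (XOR where the leading bit is 1):
  pos 0: 110101 XOR 101011 = 011110
  pos 1: 111100 XOR 101011 = 010111
  pos 2: 101111 XOR 101011 = 000100
  pos 5: 100100 XOR 101011 = 001111
  pos 7: 111100 XOR 101011 = 010111
  pos 8: 101110 XOR 101011 = 000101
Remainder (last 5 bits) = 00101. This is the CRC / FCS.

00101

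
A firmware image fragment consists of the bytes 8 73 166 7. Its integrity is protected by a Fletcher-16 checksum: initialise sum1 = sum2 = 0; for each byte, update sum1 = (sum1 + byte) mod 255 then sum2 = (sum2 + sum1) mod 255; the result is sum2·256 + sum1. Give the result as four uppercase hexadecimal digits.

Running sums (mod 255):
  after byte 0 (8): sum1=8, sum2=8
  after byte 1 (73): sum1=81, sum2=89
  after byte 2 (166): sum1=247, sum2=81
  after byte 3 (7): sum1=254, sum2=80
Checksum = sum2·256 + sum1 = 80·256 + 254 = 20734 = 0x50FE.

50FE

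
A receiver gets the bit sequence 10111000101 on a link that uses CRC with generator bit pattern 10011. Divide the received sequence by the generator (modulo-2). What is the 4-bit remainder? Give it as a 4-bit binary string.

Modulo-2 division of 10111000101 by 10011:
  pos 0: 10111 XOR 10011 = 00100
  pos 2: 10000 XOR 10011 = 00011
  pos 5: 11010 XOR 10011 = 01001
  pos 6: 10011 XOR 10011 = 00000
Remainder = 0000 (zero — the frame passes the CRC check).

0000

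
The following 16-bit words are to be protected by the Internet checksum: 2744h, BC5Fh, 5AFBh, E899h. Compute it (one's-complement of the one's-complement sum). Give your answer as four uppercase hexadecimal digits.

One's-complement addition (fold any carry out of bit 15 back into bit 0):
  0x2744 + 0xBC5F = 0x0E3A3
  0xE3A3 + 0x5AFB = 0x13E9E → wrap carry → 0x3E9F
  0x3E9F + 0xE899 = 0x12738 → wrap carry → 0x2739
One's-complement sum = 0x2739.
Checksum = ~0x2739 & 0xFFFF = 0xD8C6.

D8C6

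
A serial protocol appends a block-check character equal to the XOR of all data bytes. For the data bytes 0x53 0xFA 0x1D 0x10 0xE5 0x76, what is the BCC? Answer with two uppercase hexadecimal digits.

37

XOR the bytes together:
  start with 0x53
  0x53 ⊕ 0xFA = 0xA9
  0xA9 ⊕ 0x1D = 0xB4
  0xB4 ⊕ 0x10 = 0xA4
  0xA4 ⊕ 0xE5 = 0x41
  0x41 ⊕ 0x76 = 0x37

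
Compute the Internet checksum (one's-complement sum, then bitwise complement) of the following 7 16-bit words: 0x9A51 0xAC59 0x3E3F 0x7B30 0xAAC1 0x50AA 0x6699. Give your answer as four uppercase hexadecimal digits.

One's-complement addition (fold any carry out of bit 15 back into bit 0):
  0x9A51 + 0xAC59 = 0x146AA → wrap carry → 0x46AB
  0x46AB + 0x3E3F = 0x084EA
  0x84EA + 0x7B30 = 0x1001A → wrap carry → 0x001B
  0x001B + 0xAAC1 = 0x0AADC
  0xAADC + 0x50AA = 0x0FB86
  0xFB86 + 0x6699 = 0x1621F → wrap carry → 0x6220
One's-complement sum = 0x6220.
Checksum = ~0x6220 & 0xFFFF = 0x9DDF.

9DDF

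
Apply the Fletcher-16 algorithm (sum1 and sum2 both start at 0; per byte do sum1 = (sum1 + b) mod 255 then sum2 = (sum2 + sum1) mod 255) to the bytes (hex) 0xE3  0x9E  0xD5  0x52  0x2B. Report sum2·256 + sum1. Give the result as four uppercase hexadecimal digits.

3FD5

Running sums (mod 255):
  after byte 0 (0xE3): sum1=227, sum2=227
  after byte 1 (0x9E): sum1=130, sum2=102
  after byte 2 (0xD5): sum1=88, sum2=190
  after byte 3 (0x52): sum1=170, sum2=105
  after byte 4 (0x2B): sum1=213, sum2=63
Checksum = sum2·256 + sum1 = 63·256 + 213 = 16341 = 0x3FD5.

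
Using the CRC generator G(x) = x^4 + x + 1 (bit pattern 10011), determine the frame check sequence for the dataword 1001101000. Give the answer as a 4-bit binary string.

1011

Append 4 zeros: 10011010000000. Divide by 10011 (XOR where the leading bit is 1):
  pos 0: 10011 XOR 10011 = 00000
  pos 6: 10000 XOR 10011 = 00011
  pos 9: 11000 XOR 10011 = 01011
Remainder (last 4 bits) = 1011. This is the CRC / FCS.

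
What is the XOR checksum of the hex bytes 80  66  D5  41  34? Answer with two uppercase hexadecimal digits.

XOR the bytes together:
  start with 0x80
  0x80 ⊕ 0x66 = 0xE6
  0xE6 ⊕ 0xD5 = 0x33
  0x33 ⊕ 0x41 = 0x72
  0x72 ⊕ 0x34 = 0x46

46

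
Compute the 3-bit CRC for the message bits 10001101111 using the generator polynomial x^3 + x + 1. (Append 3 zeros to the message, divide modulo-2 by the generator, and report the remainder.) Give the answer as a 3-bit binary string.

100

Append 3 zeros: 10001101111000. Divide by 1011 (XOR where the leading bit is 1):
  pos 0: 1000 XOR 1011 = 0011
  pos 2: 1111 XOR 1011 = 0100
  pos 3: 1000 XOR 1011 = 0011
  pos 5: 1111 XOR 1011 = 0100
  pos 6: 1001 XOR 1011 = 0010
  pos 8: 1010 XOR 1011 = 0001
Remainder (last 3 bits) = 100. This is the CRC / FCS.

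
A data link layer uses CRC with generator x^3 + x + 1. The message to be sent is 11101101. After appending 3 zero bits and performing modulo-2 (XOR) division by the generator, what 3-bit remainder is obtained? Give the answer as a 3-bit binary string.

Append 3 zeros: 11101101000. Divide by 1011 (XOR where the leading bit is 1):
  pos 0: 1110 XOR 1011 = 0101
  pos 1: 1011 XOR 1011 = 0000
  pos 5: 1010 XOR 1011 = 0001
Remainder (last 3 bits) = 100. This is the CRC / FCS.

100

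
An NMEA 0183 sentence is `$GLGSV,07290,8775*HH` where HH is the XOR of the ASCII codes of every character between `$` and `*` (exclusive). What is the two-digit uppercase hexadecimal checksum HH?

XOR the ASCII codes of the payload characters:
  'G' = 0x47 → acc = 0x47
  'L' = 0x4C → acc = 0x0B
  'G' = 0x47 → acc = 0x4C
  'S' = 0x53 → acc = 0x1F
  'V' = 0x56 → acc = 0x49
  ',' = 0x2C → acc = 0x65
  '0' = 0x30 → acc = 0x55
  '7' = 0x37 → acc = 0x62
  '2' = 0x32 → acc = 0x50
  '9' = 0x39 → acc = 0x69
  '0' = 0x30 → acc = 0x59
  ',' = 0x2C → acc = 0x75
  '8' = 0x38 → acc = 0x4D
  '7' = 0x37 → acc = 0x7A
  '7' = 0x37 → acc = 0x4D
  '5' = 0x35 → acc = 0x78
Checksum = 0x78.

78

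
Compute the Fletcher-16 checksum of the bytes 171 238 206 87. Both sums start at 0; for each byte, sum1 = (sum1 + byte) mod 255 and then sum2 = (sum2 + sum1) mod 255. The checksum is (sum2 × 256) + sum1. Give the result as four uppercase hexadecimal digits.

Running sums (mod 255):
  after byte 0 (171): sum1=171, sum2=171
  after byte 1 (238): sum1=154, sum2=70
  after byte 2 (206): sum1=105, sum2=175
  after byte 3 (87): sum1=192, sum2=112
Checksum = sum2·256 + sum1 = 112·256 + 192 = 28864 = 0x70C0.

70C0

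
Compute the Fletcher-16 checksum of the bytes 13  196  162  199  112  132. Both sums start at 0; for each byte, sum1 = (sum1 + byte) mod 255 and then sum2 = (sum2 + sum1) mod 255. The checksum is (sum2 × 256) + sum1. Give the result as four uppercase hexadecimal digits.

Running sums (mod 255):
  after byte 0 (13): sum1=13, sum2=13
  after byte 1 (196): sum1=209, sum2=222
  after byte 2 (162): sum1=116, sum2=83
  after byte 3 (199): sum1=60, sum2=143
  after byte 4 (112): sum1=172, sum2=60
  after byte 5 (132): sum1=49, sum2=109
Checksum = sum2·256 + sum1 = 109·256 + 49 = 27953 = 0x6D31.

6D31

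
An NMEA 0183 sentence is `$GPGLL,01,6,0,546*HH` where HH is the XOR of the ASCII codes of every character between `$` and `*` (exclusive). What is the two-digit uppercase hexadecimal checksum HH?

60

XOR the ASCII codes of the payload characters:
  'G' = 0x47 → acc = 0x47
  'P' = 0x50 → acc = 0x17
  'G' = 0x47 → acc = 0x50
  'L' = 0x4C → acc = 0x1C
  'L' = 0x4C → acc = 0x50
  ',' = 0x2C → acc = 0x7C
  '0' = 0x30 → acc = 0x4C
  '1' = 0x31 → acc = 0x7D
  ',' = 0x2C → acc = 0x51
  '6' = 0x36 → acc = 0x67
  ',' = 0x2C → acc = 0x4B
  '0' = 0x30 → acc = 0x7B
  ',' = 0x2C → acc = 0x57
  '5' = 0x35 → acc = 0x62
  '4' = 0x34 → acc = 0x56
  '6' = 0x36 → acc = 0x60
Checksum = 0x60.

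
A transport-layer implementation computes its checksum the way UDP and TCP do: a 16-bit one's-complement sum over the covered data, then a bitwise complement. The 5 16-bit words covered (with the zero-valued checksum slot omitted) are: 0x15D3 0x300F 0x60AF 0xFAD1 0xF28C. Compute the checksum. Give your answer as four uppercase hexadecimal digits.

One's-complement addition (fold any carry out of bit 15 back into bit 0):
  0x15D3 + 0x300F = 0x045E2
  0x45E2 + 0x60AF = 0x0A691
  0xA691 + 0xFAD1 = 0x1A162 → wrap carry → 0xA163
  0xA163 + 0xF28C = 0x193EF → wrap carry → 0x93F0
One's-complement sum = 0x93F0.
Checksum = ~0x93F0 & 0xFFFF = 0x6C0F.

6C0F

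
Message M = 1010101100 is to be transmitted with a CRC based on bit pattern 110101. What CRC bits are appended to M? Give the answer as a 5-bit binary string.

Append 5 zeros: 101010110000000. Divide by 110101 (XOR where the leading bit is 1):
  pos 0: 101010 XOR 110101 = 011111
  pos 1: 111111 XOR 110101 = 001010
  pos 3: 101010 XOR 110101 = 011111
  pos 4: 111110 XOR 110101 = 001011
  pos 6: 101100 XOR 110101 = 011001
  pos 7: 110010 XOR 110101 = 000111
Remainder (last 5 bits) = 11100. This is the CRC / FCS.

11100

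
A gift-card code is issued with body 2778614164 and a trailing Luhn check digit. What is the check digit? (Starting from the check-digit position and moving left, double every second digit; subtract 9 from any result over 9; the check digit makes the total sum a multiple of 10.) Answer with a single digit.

Partial digits right→left: 4 6 1 4 1 6 8 7 7 2
Double every second digit counting from the check-digit position (so the 1st, 3rd, 5th, ... of the partial from the right).
  doubled (with −9 where >9): 8 2 2 7 5 → sum 24
  kept as-is: 6 4 6 7 2 → sum 25
Total = 24 + 25 = 49.
Check digit = (10 − (49 mod 10)) mod 10 = 1.

1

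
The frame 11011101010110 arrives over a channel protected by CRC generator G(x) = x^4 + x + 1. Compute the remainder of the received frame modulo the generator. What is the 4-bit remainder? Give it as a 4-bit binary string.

Modulo-2 division of 11011101010110 by 10011:
  pos 0: 11011 XOR 10011 = 01000
  pos 1: 10001 XOR 10011 = 00010
  pos 4: 10010 XOR 10011 = 00001
  pos 8: 11011 XOR 10011 = 01000
  pos 9: 10000 XOR 10011 = 00011
Remainder = 0011 (nonzero — an error is detected).

0011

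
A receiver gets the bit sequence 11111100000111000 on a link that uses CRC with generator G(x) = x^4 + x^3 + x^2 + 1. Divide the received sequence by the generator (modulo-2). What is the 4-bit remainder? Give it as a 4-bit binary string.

0001

Modulo-2 division of 11111100000111000 by 11101:
  pos 0: 11111 XOR 11101 = 00010
  pos 3: 10100 XOR 11101 = 01001
  pos 4: 10010 XOR 11101 = 01111
  pos 5: 11110 XOR 11101 = 00011
  pos 8: 11011 XOR 11101 = 00110
  pos 10: 11010 XOR 11101 = 00111
  pos 12: 11100 XOR 11101 = 00001
Remainder = 0001 (nonzero — an error is detected).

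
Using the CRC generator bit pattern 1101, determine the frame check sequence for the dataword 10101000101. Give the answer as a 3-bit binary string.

011

Append 3 zeros: 10101000101000. Divide by 1101 (XOR where the leading bit is 1):
  pos 0: 1010 XOR 1101 = 0111
  pos 1: 1111 XOR 1101 = 0010
  pos 3: 1000 XOR 1101 = 0101
  pos 4: 1010 XOR 1101 = 0111
  pos 5: 1111 XOR 1101 = 0010
  pos 7: 1001 XOR 1101 = 0100
  pos 8: 1000 XOR 1101 = 0101
  pos 9: 1010 XOR 1101 = 0111
  pos 10: 1110 XOR 1101 = 0011
Remainder (last 3 bits) = 011. This is the CRC / FCS.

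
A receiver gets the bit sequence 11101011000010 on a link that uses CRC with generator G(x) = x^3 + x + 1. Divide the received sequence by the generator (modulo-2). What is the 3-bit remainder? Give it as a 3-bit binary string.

Modulo-2 division of 11101011000010 by 1011:
  pos 0: 1110 XOR 1011 = 0101
  pos 1: 1011 XOR 1011 = 0000
  pos 6: 1100 XOR 1011 = 0111
  pos 7: 1110 XOR 1011 = 0101
  pos 8: 1010 XOR 1011 = 0001
Remainder = 110 (nonzero — an error is detected).

110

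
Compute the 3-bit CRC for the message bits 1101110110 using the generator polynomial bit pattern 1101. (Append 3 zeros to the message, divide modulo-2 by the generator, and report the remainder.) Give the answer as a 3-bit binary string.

111

Append 3 zeros: 1101110110000. Divide by 1101 (XOR where the leading bit is 1):
  pos 0: 1101 XOR 1101 = 0000
  pos 4: 1101 XOR 1101 = 0000
  pos 8: 1000 XOR 1101 = 0101
  pos 9: 1010 XOR 1101 = 0111
Remainder (last 3 bits) = 111. This is the CRC / FCS.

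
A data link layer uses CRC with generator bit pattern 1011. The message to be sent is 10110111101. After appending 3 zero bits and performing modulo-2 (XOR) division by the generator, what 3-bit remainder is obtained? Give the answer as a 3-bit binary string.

010

Append 3 zeros: 10110111101000. Divide by 1011 (XOR where the leading bit is 1):
  pos 0: 1011 XOR 1011 = 0000
  pos 5: 1111 XOR 1011 = 0100
  pos 6: 1000 XOR 1011 = 0011
  pos 8: 1110 XOR 1011 = 0101
  pos 9: 1010 XOR 1011 = 0001
Remainder (last 3 bits) = 010. This is the CRC / FCS.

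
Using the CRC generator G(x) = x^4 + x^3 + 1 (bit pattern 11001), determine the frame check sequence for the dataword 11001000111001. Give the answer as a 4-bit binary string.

0101

Append 4 zeros: 110010001110010000. Divide by 11001 (XOR where the leading bit is 1):
  pos 0: 11001 XOR 11001 = 00000
  pos 8: 11100 XOR 11001 = 00101
  pos 10: 10110 XOR 11001 = 01111
  pos 11: 11110 XOR 11001 = 00111
  pos 13: 11100 XOR 11001 = 00101
Remainder (last 4 bits) = 0101. This is the CRC / FCS.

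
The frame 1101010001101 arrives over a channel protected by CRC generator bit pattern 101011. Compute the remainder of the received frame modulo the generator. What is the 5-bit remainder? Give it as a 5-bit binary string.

Modulo-2 division of 1101010001101 by 101011:
  pos 0: 110101 XOR 101011 = 011110
  pos 1: 111100 XOR 101011 = 010111
  pos 2: 101110 XOR 101011 = 000101
  pos 5: 101011 XOR 101011 = 000000
Remainder = 00001 (nonzero — an error is detected).

00001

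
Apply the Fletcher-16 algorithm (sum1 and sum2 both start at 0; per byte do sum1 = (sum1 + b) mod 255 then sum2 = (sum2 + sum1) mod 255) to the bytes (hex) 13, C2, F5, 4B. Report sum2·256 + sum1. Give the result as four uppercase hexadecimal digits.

CB17

Running sums (mod 255):
  after byte 0 (13): sum1=19, sum2=19
  after byte 1 (C2): sum1=213, sum2=232
  after byte 2 (F5): sum1=203, sum2=180
  after byte 3 (4B): sum1=23, sum2=203
Checksum = sum2·256 + sum1 = 203·256 + 23 = 51991 = 0xCB17.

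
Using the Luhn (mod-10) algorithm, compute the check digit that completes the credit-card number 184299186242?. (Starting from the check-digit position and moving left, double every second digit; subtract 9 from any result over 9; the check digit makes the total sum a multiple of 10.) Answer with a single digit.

0

Partial digits right→left: 2 4 2 6 8 1 9 9 2 4 8 1
Double every second digit counting from the check-digit position (so the 1st, 3rd, 5th, ... of the partial from the right).
  doubled (with −9 where >9): 4 4 7 9 4 7 → sum 35
  kept as-is: 4 6 1 9 4 1 → sum 25
Total = 35 + 25 = 60.
Check digit = (10 − (60 mod 10)) mod 10 = 0.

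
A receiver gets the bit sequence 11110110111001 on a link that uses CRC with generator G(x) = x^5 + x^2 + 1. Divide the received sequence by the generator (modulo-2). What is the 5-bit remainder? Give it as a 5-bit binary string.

00001

Modulo-2 division of 11110110111001 by 100101:
  pos 0: 111101 XOR 100101 = 011000
  pos 1: 110001 XOR 100101 = 010100
  pos 2: 101000 XOR 100101 = 001101
  pos 4: 110111 XOR 100101 = 010010
  pos 5: 100101 XOR 100101 = 000000
Remainder = 00001 (nonzero — an error is detected).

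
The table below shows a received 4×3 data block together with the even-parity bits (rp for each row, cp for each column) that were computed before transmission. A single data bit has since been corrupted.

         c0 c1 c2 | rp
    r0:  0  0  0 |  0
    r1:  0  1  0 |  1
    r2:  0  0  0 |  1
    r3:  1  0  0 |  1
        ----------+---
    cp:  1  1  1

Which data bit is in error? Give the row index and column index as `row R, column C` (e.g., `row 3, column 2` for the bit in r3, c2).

Recompute each row's even parity and compare to rp:
  r0: data parity 0, sent rp 0 → ok
  r1: data parity 1, sent rp 1 → ok
  r2: data parity 0, sent rp 1 → mismatch
  r3: data parity 1, sent rp 1 → ok
Recompute each column's even parity and compare to cp:
  c0: data parity 1, sent cp 1 → ok
  c1: data parity 1, sent cp 1 → ok
  c2: data parity 0, sent cp 1 → mismatch
Exactly one row (r2) and one column (c2) fail → the flipped bit is at their intersection.

row 2, column 2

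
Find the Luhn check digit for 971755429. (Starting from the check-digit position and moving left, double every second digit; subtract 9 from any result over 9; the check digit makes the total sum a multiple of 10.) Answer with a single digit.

0

Partial digits right→left: 9 2 4 5 5 7 1 7 9
Double every second digit counting from the check-digit position (so the 1st, 3rd, 5th, ... of the partial from the right).
  doubled (with −9 where >9): 9 8 1 2 9 → sum 29
  kept as-is: 2 5 7 7 → sum 21
Total = 29 + 21 = 50.
Check digit = (10 − (50 mod 10)) mod 10 = 0.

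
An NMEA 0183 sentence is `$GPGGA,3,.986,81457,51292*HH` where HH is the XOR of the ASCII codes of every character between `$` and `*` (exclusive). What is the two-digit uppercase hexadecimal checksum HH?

7E

XOR the ASCII codes of the payload characters:
  'G' = 0x47 → acc = 0x47
  'P' = 0x50 → acc = 0x17
  'G' = 0x47 → acc = 0x50
  'G' = 0x47 → acc = 0x17
  'A' = 0x41 → acc = 0x56
  ',' = 0x2C → acc = 0x7A
  '3' = 0x33 → acc = 0x49
  ',' = 0x2C → acc = 0x65
  '.' = 0x2E → acc = 0x4B
  '9' = 0x39 → acc = 0x72
  '8' = 0x38 → acc = 0x4A
  '6' = 0x36 → acc = 0x7C
  ',' = 0x2C → acc = 0x50
  '8' = 0x38 → acc = 0x68
  '1' = 0x31 → acc = 0x59
  '4' = 0x34 → acc = 0x6D
  '5' = 0x35 → acc = 0x58
  '7' = 0x37 → acc = 0x6F
  ',' = 0x2C → acc = 0x43
  '5' = 0x35 → acc = 0x76
  '1' = 0x31 → acc = 0x47
  '2' = 0x32 → acc = 0x75
  '9' = 0x39 → acc = 0x4C
  '2' = 0x32 → acc = 0x7E
Checksum = 0x7E.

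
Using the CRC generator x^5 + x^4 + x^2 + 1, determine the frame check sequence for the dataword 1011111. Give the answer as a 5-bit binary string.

00000

Append 5 zeros: 101111100000. Divide by 110101 (XOR where the leading bit is 1):
  pos 0: 101111 XOR 110101 = 011010
  pos 1: 110101 XOR 110101 = 000000
Remainder (last 5 bits) = 00000. This is the CRC / FCS.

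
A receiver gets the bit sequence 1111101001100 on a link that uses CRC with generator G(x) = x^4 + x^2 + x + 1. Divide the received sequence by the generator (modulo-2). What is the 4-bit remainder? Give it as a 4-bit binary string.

Modulo-2 division of 1111101001100 by 10111:
  pos 0: 11111 XOR 10111 = 01000
  pos 1: 10000 XOR 10111 = 00111
  pos 3: 11110 XOR 10111 = 01001
  pos 4: 10010 XOR 10111 = 00101
  pos 6: 10111 XOR 10111 = 00000
Remainder = 0000 (zero — the frame passes the CRC check).

0000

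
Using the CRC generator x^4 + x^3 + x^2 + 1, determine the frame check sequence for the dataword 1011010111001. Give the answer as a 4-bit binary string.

Append 4 zeros: 10110101110010000. Divide by 11101 (XOR where the leading bit is 1):
  pos 0: 10110 XOR 11101 = 01011
  pos 1: 10111 XOR 11101 = 01010
  pos 2: 10100 XOR 11101 = 01001
  pos 3: 10011 XOR 11101 = 01110
  pos 4: 11101 XOR 11101 = 00000
  pos 9: 10010 XOR 11101 = 01111
  pos 10: 11110 XOR 11101 = 00011
Remainder (last 4 bits) = 1100. This is the CRC / FCS.

1100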